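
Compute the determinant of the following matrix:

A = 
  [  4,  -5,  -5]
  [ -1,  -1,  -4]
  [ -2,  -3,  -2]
-75

Cofactor expansion along row 1:
det(A) = (4)·((-1)(-2) - (-4)(-3)) - (-5)·((-1)(-2) - (-4)(-2)) + (-5)·((-1)(-3) - (-1)(-2))
  = (4)(-10) - (-5)(-6) + (-5)(1)
  = -75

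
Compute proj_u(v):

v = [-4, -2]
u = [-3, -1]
v·u = (-4)(-3) + (-2)(-1) = 14
u·u = (-3)² + (-1)² = 10
proj_u(v) = (v·u / u·u) × u = (14/10) × u = (7/5) × u

proj_u(v) = [-21/5, -7/5]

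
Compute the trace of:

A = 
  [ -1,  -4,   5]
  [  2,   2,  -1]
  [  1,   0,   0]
1

tr(A) = -1 + 2 + 0 = 1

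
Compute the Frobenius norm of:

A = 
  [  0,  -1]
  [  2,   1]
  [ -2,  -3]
||A||_F = 4.359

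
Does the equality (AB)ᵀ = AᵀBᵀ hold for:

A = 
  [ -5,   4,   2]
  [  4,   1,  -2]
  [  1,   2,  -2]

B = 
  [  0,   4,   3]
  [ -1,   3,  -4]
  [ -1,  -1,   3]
No

(AB)ᵀ = 
  [ -6,   1,   0]
  [-10,  21,  12]
  [-25,   2, -11]

AᵀBᵀ = 
  [ 19,  13,   4]
  [ 10,  -9,   1]
  [-14,   0,  -6]

The two matrices differ, so (AB)ᵀ ≠ AᵀBᵀ in general. The correct identity is (AB)ᵀ = BᵀAᵀ.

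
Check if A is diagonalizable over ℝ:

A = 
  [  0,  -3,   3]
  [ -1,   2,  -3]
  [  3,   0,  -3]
Yes

Characteristic polynomial: det(λI - A) = λ³ + λ² - 18λ - 18
Testing integer divisors of the constant term: p(-1) = 0, so (λ + 1) is a factor:
p(λ) = (λ + 1)(λ² - 18)
λ² - 18 = 0  ⇒  λ = (0 ± √((0)² - 4·(-18)))/2 = (0 ± √(72))/2
  = 3√2,  -3√2
Eigenvalues: -1, 3√2, -3√2  (≈ -1, 4.243, -4.243)
The two irrational eigenvalues are distinct (simple), so each has alg. mult. = geom. mult. = 1.
λ=-1: alg. mult. = 1, geom. mult. = 3 - rank(A - (-1)I) = 3 - 2 = 1
Sum of geometric multiplicities equals n, so A has n independent eigenvectors.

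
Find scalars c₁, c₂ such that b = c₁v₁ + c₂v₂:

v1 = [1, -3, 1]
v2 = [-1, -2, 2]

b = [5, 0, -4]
c1 = 2, c2 = -3

b = 2·v1 + -3·v2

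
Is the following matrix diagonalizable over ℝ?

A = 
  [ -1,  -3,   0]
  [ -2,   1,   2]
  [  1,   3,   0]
Yes

Characteristic polynomial: det(λI - A) = λ³ - 13λ
The constant term is 0, so λ = 0 is a root: p(λ) = λ(λ² - 13)
λ² - 13 = 0  ⇒  λ = (0 ± √((0)² - 4·(-13)))/2 = (0 ± √(52))/2
  = √13,  -√13
Eigenvalues: 0, √13, -√13  (≈ 0, 3.606, -3.606)
The two irrational eigenvalues are distinct (simple), so each has alg. mult. = geom. mult. = 1.
λ=0: alg. mult. = 1, geom. mult. = 3 - rank(A - (0)I) = 3 - 2 = 1
Sum of geometric multiplicities equals n, so A has n independent eigenvectors.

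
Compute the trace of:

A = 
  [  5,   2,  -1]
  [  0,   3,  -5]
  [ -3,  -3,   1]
9

tr(A) = 5 + 3 + 1 = 9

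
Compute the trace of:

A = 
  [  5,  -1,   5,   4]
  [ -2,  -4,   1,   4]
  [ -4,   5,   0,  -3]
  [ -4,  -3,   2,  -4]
-3

tr(A) = 5 + -4 + 0 + -4 = -3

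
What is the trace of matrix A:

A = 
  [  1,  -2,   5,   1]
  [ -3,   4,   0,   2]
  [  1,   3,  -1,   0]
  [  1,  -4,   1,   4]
8

tr(A) = 1 + 4 + -1 + 4 = 8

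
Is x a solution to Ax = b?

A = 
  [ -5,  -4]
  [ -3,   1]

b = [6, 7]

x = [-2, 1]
Yes

Ax = [6, 7] = b ✓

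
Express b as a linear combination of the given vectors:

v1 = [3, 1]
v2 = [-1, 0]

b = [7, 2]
c1 = 2, c2 = -1

b = 2·v1 + -1·v2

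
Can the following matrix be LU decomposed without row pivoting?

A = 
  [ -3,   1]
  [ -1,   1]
Yes.
A[1,1] = -3 ≠ 0, so Gaussian elimination proceeds without a row swap: multiplier ℓ₂₁ = (-1)/(-3) = 1/3, and U[2,2] = 1 - (1/3)(1) = 2/3.
L = 
  [  1,   0]
  [1/3,   1]
U = 
  [ -3,   1]
  [  0, 2/3]
Check row 2 of LU: [(1/3)(-3), (1/3)(1) + (2/3)] = [-1, 1] = row 2 of A ✓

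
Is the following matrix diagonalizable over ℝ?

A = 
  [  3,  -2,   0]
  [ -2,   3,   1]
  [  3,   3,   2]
Yes

Characteristic polynomial: det(λI - A) = λ³ - 8λ² + 14λ + 5
Testing integer divisors of the constant term: p(5) = 0, so (λ - 5) is a factor:
p(λ) = (λ - 5)(λ² - 3λ - 1)
λ² - 3λ - 1 = 0  ⇒  λ = (3 ± √((-3)² - 4·(-1)))/2 = (3 ± √(13))/2
  = (3 + √13)/2,  (3 - √13)/2
Eigenvalues: 5, (3 + √13)/2, (3 - √13)/2  (≈ 5, 3.303, -0.3028)
The two irrational eigenvalues are distinct (simple), so each has alg. mult. = geom. mult. = 1.
λ=5: alg. mult. = 1, geom. mult. = 3 - rank(A - (5)I) = 3 - 2 = 1
Sum of geometric multiplicities equals n, so A has n independent eigenvectors.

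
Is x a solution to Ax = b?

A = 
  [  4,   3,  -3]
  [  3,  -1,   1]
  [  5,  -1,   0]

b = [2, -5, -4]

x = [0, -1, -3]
No

Ax = [6, -2, 1] ≠ b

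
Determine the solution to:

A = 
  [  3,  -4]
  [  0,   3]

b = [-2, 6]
x = [2, 2]

Row reduce the augmented matrix [A|b]:
(already in echelon form)
REF = 
  [  3,  -4,  -2]
  [  0,   3,   6]

Back-substitution:
x₂ = 6 / 3 = 2
x₁ = (-2 - (-4)(2)) / 3 = 2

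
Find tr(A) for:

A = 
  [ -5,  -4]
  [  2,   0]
-5

tr(A) = -5 + 0 = -5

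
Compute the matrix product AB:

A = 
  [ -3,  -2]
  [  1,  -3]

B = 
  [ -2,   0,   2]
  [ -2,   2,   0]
AB = 
  [ 10,  -4,  -6]
  [  4,  -6,   2]

A is 2×2 and B is 2×3, so AB is 2×3. Each entry is (row of A)·(column of B):
AB[1,1] = (-3)(-2) + (-2)(-2) = 10
AB[1,2] = (-3)(0) + (-2)(2) = -4
AB[1,3] = (-3)(2) + (-2)(0) = -6
AB[2,1] = (1)(-2) + (-3)(-2) = 4
AB[2,2] = (1)(0) + (-3)(2) = -6
AB[2,3] = (1)(2) + (-3)(0) = 2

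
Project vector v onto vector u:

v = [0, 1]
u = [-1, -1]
proj_u(v) = [1/2, 1/2]

v·u = (0)(-1) + (1)(-1) = -1
u·u = (-1)² + (-1)² = 2
proj_u(v) = (v·u / u·u) × u = (-1/2) × u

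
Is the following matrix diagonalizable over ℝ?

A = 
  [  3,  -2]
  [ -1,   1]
Yes

tr(A) = 4, det(A) = 1
Characteristic polynomial: λ² - tr(A)λ + det(A) = λ² - 4λ + 1
λ² - 4λ + 1 = 0  ⇒  λ = (4 ± √((-4)² - 4·(1)))/2 = (4 ± √(12))/2
  = 2 + √3,  2 - √3
Eigenvalues: 2 + √3, 2 - √3  (≈ 3.732, 0.2679)
The two irrational eigenvalues are distinct (simple), so each has alg. mult. = geom. mult. = 1.
Sum of geometric multiplicities equals n, so A has n independent eigenvectors.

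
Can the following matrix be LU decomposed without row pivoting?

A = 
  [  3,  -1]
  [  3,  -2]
Yes.
A[1,1] = 3 ≠ 0, so Gaussian elimination proceeds without a row swap: multiplier ℓ₂₁ = (3)/(3) = 1, and U[2,2] = -2 - (1)(-1) = -1.
L = 
  [  1,   0]
  [  1,   1]
U = 
  [  3,  -1]
  [  0,  -1]
Check row 2 of LU: [(1)(3), (1)(-1) + (-1)] = [3, -2] = row 2 of A ✓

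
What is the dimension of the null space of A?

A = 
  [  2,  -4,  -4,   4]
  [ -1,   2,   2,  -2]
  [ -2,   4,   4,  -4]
nullity(A) = 3

Row reduce:
R2 → R2 + (1/2)·R1
R3 → R3 + (1)·R1
REF = 
  [  2,  -4,  -4,   4]
  [  0,   0,   0,   0]
  [  0,   0,   0,   0]
Pivot columns: 1 → 1 pivot.
rank(A) = 1, so nullity(A) = 4 - 1 = 3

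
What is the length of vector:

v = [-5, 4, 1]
6.481

||v||₂ = √((-5)² + (4)² + (1)²) = √42 = 6.481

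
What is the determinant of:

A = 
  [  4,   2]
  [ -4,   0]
For a 2×2 matrix, det = ad - bc = (4)(0) - (2)(-4) = 8

det(A) = 8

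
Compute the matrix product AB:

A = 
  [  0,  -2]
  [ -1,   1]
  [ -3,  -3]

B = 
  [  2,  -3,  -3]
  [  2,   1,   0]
A is 3×2 and B is 2×3, so AB is 3×3. Each entry is (row of A)·(column of B):
AB[1,1] = (0)(2) + (-2)(2) = -4
AB[1,2] = (0)(-3) + (-2)(1) = -2
AB[1,3] = (0)(-3) + (-2)(0) = 0
AB[2,1] = (-1)(2) + (1)(2) = 0
AB[2,2] = (-1)(-3) + (1)(1) = 4
AB[2,3] = (-1)(-3) + (1)(0) = 3
AB[3,1] = (-3)(2) + (-3)(2) = -12
AB[3,2] = (-3)(-3) + (-3)(1) = 6
AB[3,3] = (-3)(-3) + (-3)(0) = 9

AB = 
  [ -4,  -2,   0]
  [  0,   4,   3]
  [-12,   6,   9]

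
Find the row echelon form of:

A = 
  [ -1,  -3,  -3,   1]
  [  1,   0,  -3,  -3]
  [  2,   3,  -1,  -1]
Row operations:
R2 → R2 + (1)·R1
R3 → R3 + (2)·R1
R3 → R3 - (1)·R2

Resulting echelon form:
REF = 
  [ -1,  -3,  -3,   1]
  [  0,  -3,  -6,  -2]
  [  0,   0,  -1,   3]

Rank = 3 (number of non-zero pivot rows).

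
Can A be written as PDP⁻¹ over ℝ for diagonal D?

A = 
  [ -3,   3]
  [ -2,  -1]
No

tr(A) = -4, det(A) = 9
Characteristic polynomial: λ² - tr(A)λ + det(A) = λ² + 4λ + 9
λ² + 4λ + 9 = 0  ⇒  λ = (-4 ± √((4)² - 4·(9)))/2 = (-4 ± √(-20))/2
  = -2 + i√5,  -2 - i√5
Eigenvalues: -2 + i√5, -2 - i√5  (≈ -2 + 2.236i, -2 - 2.236i)
Has complex eigenvalues (not diagonalizable over ℝ).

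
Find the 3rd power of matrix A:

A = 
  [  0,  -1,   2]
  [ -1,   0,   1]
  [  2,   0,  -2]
A² = A·A:
A²[1,1] = (0)(0) + (-1)(-1) + (2)(2) = 5
A²[1,2] = (0)(-1) + (-1)(0) + (2)(0) = 0
A²[1,3] = (0)(2) + (-1)(1) + (2)(-2) = -5
A²[2,1] = (-1)(0) + (0)(-1) + (1)(2) = 2
A²[2,2] = (-1)(-1) + (0)(0) + (1)(0) = 1
A²[2,3] = (-1)(2) + (0)(1) + (1)(-2) = -4
A²[3,1] = (2)(0) + (0)(-1) + (-2)(2) = -4
A²[3,2] = (2)(-1) + (0)(0) + (-2)(0) = -2
A²[3,3] = (2)(2) + (0)(1) + (-2)(-2) = 8
A² = 
  [  5,   0,  -5]
  [  2,   1,  -4]
  [ -4,  -2,   8]

A^3 = A^2·A:
A^3[1,1] = (5)(0) + (0)(-1) + (-5)(2) = -10
A^3[1,2] = (5)(-1) + (0)(0) + (-5)(0) = -5
A^3[1,3] = (5)(2) + (0)(1) + (-5)(-2) = 20
A^3[2,1] = (2)(0) + (1)(-1) + (-4)(2) = -9
A^3[2,2] = (2)(-1) + (1)(0) + (-4)(0) = -2
A^3[2,3] = (2)(2) + (1)(1) + (-4)(-2) = 13
A^3[3,1] = (-4)(0) + (-2)(-1) + (8)(2) = 18
A^3[3,2] = (-4)(-1) + (-2)(0) + (8)(0) = 4
A^3[3,3] = (-4)(2) + (-2)(1) + (8)(-2) = -26
A^3 = 
  [-10,  -5,  20]
  [ -9,  -2,  13]
  [ 18,   4, -26]

Therefore
A^3 = 
  [-10,  -5,  20]
  [ -9,  -2,  13]
  [ 18,   4, -26]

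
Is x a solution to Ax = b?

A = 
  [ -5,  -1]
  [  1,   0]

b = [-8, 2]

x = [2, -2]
Yes

Ax = [-8, 2] = b ✓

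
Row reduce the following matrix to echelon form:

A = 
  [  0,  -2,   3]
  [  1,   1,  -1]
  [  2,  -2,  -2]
Row operations:
Swap R1 ↔ R2
R3 → R3 - (2)·R1
R3 → R3 - (2)·R2

Resulting echelon form:
REF = 
  [  1,   1,  -1]
  [  0,  -2,   3]
  [  0,   0,  -6]

Rank = 3 (number of non-zero pivot rows).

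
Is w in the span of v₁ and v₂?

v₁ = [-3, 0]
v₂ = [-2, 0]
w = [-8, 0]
Yes

Form the augmented matrix and row-reduce:
[v₁|v₂|w] = 
  [ -3,  -2,  -8]
  [  0,   0,   0]
(already in echelon form — no row operations needed)

No row of the form [0 0 | nonzero], so the system is consistent. Back-substitution gives c₁ = 8/3, c₂ = 0: w = (8/3)·v₁ + (0)·v₂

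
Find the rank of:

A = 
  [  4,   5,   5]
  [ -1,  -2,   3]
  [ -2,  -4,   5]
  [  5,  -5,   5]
rank(A) = 3

Row reduce:
R2 → R2 + (1/4)·R1
R3 → R3 + (1/2)·R1
R4 → R4 - (5/4)·R1
R3 → R3 - (2)·R2
R4 → R4 - (15)·R2
R4 → R4 - (65)·R3
REF = 
  [   4,    5,    5]
  [   0, -3/4, 17/4]
  [   0,    0,   -1]
  [   0,    0,    0]
Pivot columns: 1, 2, 3 → 3 pivots.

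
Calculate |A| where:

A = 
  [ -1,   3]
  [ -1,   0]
For a 2×2 matrix, det = ad - bc = (-1)(0) - (3)(-1) = 3

det(A) = 3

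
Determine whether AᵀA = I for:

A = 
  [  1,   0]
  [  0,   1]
Yes

AᵀA = 
  [  1,   0]
  [  0,   1]
= I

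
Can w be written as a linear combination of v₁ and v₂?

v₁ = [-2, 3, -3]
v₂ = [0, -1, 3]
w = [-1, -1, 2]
No

Form the augmented matrix and row-reduce:
[v₁|v₂|w] = 
  [ -2,   0,  -1]
  [  3,  -1,  -1]
  [ -3,   3,   2]
R2 → R2 + (3/2)·R1
R3 → R3 - (3/2)·R1
R3 → R3 + (3)·R2
REF = 
  [  -2,    0,   -1]
  [   0,   -1, -5/2]
  [   0,    0,   -4]

Row 3 reads [0 0 | -4], i.e. 0 = -4, so the system is inconsistent and w ∉ span{v₁, v₂}.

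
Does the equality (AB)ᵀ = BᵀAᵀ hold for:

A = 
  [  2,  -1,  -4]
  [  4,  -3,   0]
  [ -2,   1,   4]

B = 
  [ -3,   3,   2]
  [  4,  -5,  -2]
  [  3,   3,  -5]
Yes

(AB)ᵀ = 
  [-22, -24,  22]
  [ -1,  27,   1]
  [ 26,  14, -26]

BᵀAᵀ = 
  [-22, -24,  22]
  [ -1,  27,   1]
  [ 26,  14, -26]

Both sides are equal — this is the standard identity (AB)ᵀ = BᵀAᵀ, which holds for all A, B.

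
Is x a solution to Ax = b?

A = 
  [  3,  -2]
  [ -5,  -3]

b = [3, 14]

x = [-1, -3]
Yes

Ax = [3, 14] = b ✓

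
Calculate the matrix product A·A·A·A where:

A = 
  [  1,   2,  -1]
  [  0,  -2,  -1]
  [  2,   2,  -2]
A^4 = 
  [ 11,   0, -15]
  [-10,  -4,  10]
  [ 10,   0, -14]

A² = A·A:
A²[1,1] = (1)(1) + (2)(0) + (-1)(2) = -1
A²[1,2] = (1)(2) + (2)(-2) + (-1)(2) = -4
A²[1,3] = (1)(-1) + (2)(-1) + (-1)(-2) = -1
A²[2,1] = (0)(1) + (-2)(0) + (-1)(2) = -2
A²[2,2] = (0)(2) + (-2)(-2) + (-1)(2) = 2
A²[2,3] = (0)(-1) + (-2)(-1) + (-1)(-2) = 4
A²[3,1] = (2)(1) + (2)(0) + (-2)(2) = -2
A²[3,2] = (2)(2) + (2)(-2) + (-2)(2) = -4
A²[3,3] = (2)(-1) + (2)(-1) + (-2)(-2) = 0
A² = 
  [ -1,  -4,  -1]
  [ -2,   2,   4]
  [ -2,  -4,   0]

A^3 = A^2·A:
A^3[1,1] = (-1)(1) + (-4)(0) + (-1)(2) = -3
A^3[1,2] = (-1)(2) + (-4)(-2) + (-1)(2) = 4
A^3[1,3] = (-1)(-1) + (-4)(-1) + (-1)(-2) = 7
A^3[2,1] = (-2)(1) + (2)(0) + (4)(2) = 6
A^3[2,2] = (-2)(2) + (2)(-2) + (4)(2) = 0
A^3[2,3] = (-2)(-1) + (2)(-1) + (4)(-2) = -8
A^3[3,1] = (-2)(1) + (-4)(0) + (0)(2) = -2
A^3[3,2] = (-2)(2) + (-4)(-2) + (0)(2) = 4
A^3[3,3] = (-2)(-1) + (-4)(-1) + (0)(-2) = 6
A^3 = 
  [ -3,   4,   7]
  [  6,   0,  -8]
  [ -2,   4,   6]

A^4 = A^3·A:
A^4[1,1] = (-3)(1) + (4)(0) + (7)(2) = 11
A^4[1,2] = (-3)(2) + (4)(-2) + (7)(2) = 0
A^4[1,3] = (-3)(-1) + (4)(-1) + (7)(-2) = -15
A^4[2,1] = (6)(1) + (0)(0) + (-8)(2) = -10
A^4[2,2] = (6)(2) + (0)(-2) + (-8)(2) = -4
A^4[2,3] = (6)(-1) + (0)(-1) + (-8)(-2) = 10
A^4[3,1] = (-2)(1) + (4)(0) + (6)(2) = 10
A^4[3,2] = (-2)(2) + (4)(-2) + (6)(2) = 0
A^4[3,3] = (-2)(-1) + (4)(-1) + (6)(-2) = -14
A^4 = 
  [ 11,   0, -15]
  [-10,  -4,  10]
  [ 10,   0, -14]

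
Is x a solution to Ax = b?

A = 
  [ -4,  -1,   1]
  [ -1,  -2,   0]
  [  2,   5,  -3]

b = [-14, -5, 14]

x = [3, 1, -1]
Yes

Ax = [-14, -5, 14] = b ✓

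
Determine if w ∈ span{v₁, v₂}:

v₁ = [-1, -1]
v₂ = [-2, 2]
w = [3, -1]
Yes

Form the augmented matrix and row-reduce:
[v₁|v₂|w] = 
  [ -1,  -2,   3]
  [ -1,   2,  -1]
R2 → R2 - (1)·R1
REF = 
  [ -1,  -2,   3]
  [  0,   4,  -4]

No row of the form [0 0 | nonzero], so the system is consistent. Back-substitution gives c₁ = -1, c₂ = -1: w = (-1)·v₁ + (-1)·v₂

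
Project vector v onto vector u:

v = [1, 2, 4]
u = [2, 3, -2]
v·u = (1)(2) + (2)(3) + (4)(-2) = 0
u·u = (2)² + (3)² + (-2)² = 17
proj_u(v) = (v·u / u·u) × u = (0/17) × u = (0) × u

proj_u(v) = [0, 0, 0]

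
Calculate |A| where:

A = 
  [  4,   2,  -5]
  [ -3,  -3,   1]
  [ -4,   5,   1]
101

Cofactor expansion along row 1:
det(A) = (4)·((-3)(1) - (1)(5)) - (2)·((-3)(1) - (1)(-4)) + (-5)·((-3)(5) - (-3)(-4))
  = (4)(-8) - (2)(1) + (-5)(-27)
  = 101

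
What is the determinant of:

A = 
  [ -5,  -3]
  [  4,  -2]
For a 2×2 matrix, det = ad - bc = (-5)(-2) - (-3)(4) = 22

det(A) = 22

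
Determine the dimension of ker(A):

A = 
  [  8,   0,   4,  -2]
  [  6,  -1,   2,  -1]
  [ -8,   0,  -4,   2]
nullity(A) = 2

Row reduce:
R2 → R2 - (3/4)·R1
R3 → R3 + (1)·R1
REF = 
  [  8,   0,   4,  -2]
  [  0,  -1,  -1, 1/2]
  [  0,   0,   0,   0]
Pivot columns: 1, 2 → 2 pivots.
rank(A) = 2, so nullity(A) = 4 - 2 = 2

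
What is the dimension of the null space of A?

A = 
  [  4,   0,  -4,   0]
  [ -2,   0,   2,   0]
nullity(A) = 3

Row reduce:
R2 → R2 + (1/2)·R1
REF = 
  [  4,   0,  -4,   0]
  [  0,   0,   0,   0]
Pivot columns: 1 → 1 pivot.
rank(A) = 1, so nullity(A) = 4 - 1 = 3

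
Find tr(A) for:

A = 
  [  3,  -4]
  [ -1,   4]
7

tr(A) = 3 + 4 = 7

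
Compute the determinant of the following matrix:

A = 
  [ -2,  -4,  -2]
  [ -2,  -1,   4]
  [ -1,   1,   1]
Cofactor expansion along row 1:
det(A) = (-2)·((-1)(1) - (4)(1)) - (-4)·((-2)(1) - (4)(-1)) + (-2)·((-2)(1) - (-1)(-1))
  = (-2)(-5) - (-4)(2) + (-2)(-3)
  = 24

det(A) = 24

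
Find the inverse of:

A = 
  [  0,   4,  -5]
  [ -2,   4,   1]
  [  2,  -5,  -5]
det(A) = (0)·((4)(-5) - (1)(-5)) - (4)·((-2)(-5) - (1)(2)) + (-5)·((-2)(-5) - (4)(2))
  = (0)(-15) - (4)(8) + (-5)(2)
  = -42
det(A) = -42 ≠ 0, so A is invertible.

Cofactors Cᵢⱼ = (-1)ⁱ⁺ʲ·Mᵢⱼ:
C = 
  [-15,  -8,   2]
  [ 45,  10,   8]
  [ 24,  10,   8]

adj(A) = Cᵀ:
adj(A) = 
  [-15,  45,  24]
  [ -8,  10,  10]
  [  2,   8,   8]

A⁻¹ = (-1/42) · adj(A):
A⁻¹ = 
  [  5/14, -15/14,   -4/7]
  [  4/21,  -5/21,  -5/21]
  [ -1/21,  -4/21,  -4/21]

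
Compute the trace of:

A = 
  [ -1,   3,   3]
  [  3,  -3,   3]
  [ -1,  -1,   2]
-2

tr(A) = -1 + -3 + 2 = -2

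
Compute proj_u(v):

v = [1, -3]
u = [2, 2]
v·u = (1)(2) + (-3)(2) = -4
u·u = (2)² + (2)² = 8
proj_u(v) = (v·u / u·u) × u = (-4/8) × u = (-1/2) × u

proj_u(v) = [-1, -1]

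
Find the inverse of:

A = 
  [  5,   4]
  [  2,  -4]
det(A) = (5)(-4) - (4)(2) = -28
For a 2×2 matrix, A⁻¹ = (1/det(A)) · [[d, -b], [-c, a]]
    = (-1/28) · [[-4, -4], [-2, 5]]

A⁻¹ = 
  [  1/7,   1/7]
  [ 1/14, -5/28]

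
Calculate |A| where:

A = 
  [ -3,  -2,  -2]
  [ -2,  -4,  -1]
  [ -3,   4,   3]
46

Cofactor expansion along row 1:
det(A) = (-3)·((-4)(3) - (-1)(4)) - (-2)·((-2)(3) - (-1)(-3)) + (-2)·((-2)(4) - (-4)(-3))
  = (-3)(-8) - (-2)(-9) + (-2)(-20)
  = 46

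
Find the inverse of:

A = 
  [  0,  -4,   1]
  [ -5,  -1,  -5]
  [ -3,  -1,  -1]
det(A) = (0)·((-1)(-1) - (-5)(-1)) - (-4)·((-5)(-1) - (-5)(-3)) + (1)·((-5)(-1) - (-1)(-3))
  = (0)(-4) - (-4)(-10) + (1)(2)
  = -38
det(A) = -38 ≠ 0, so A is invertible.

Cofactors Cᵢⱼ = (-1)ⁱ⁺ʲ·Mᵢⱼ:
C = 
  [ -4,  10,   2]
  [ -5,   3,  12]
  [ 21,  -5, -20]

adj(A) = Cᵀ:
adj(A) = 
  [ -4,  -5,  21]
  [ 10,   3,  -5]
  [  2,  12, -20]

A⁻¹ = (-1/38) · adj(A):
A⁻¹ = 
  [  2/19,   5/38, -21/38]
  [ -5/19,  -3/38,   5/38]
  [ -1/19,  -6/19,  10/19]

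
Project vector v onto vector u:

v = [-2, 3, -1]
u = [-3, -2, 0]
v·u = (-2)(-3) + (3)(-2) + (-1)(0) = 0
u·u = (-3)² + (-2)² + (0)² = 13
proj_u(v) = (v·u / u·u) × u = (0/13) × u = (0) × u

proj_u(v) = [0, 0, 0]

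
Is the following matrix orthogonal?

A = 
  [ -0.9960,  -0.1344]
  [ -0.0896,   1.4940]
No

AᵀA = 
  [  1,   0]
  [  0,   2.2501]
≠ I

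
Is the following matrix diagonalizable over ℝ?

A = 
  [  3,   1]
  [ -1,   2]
No

tr(A) = 5, det(A) = 7
Characteristic polynomial: λ² - tr(A)λ + det(A) = λ² - 5λ + 7
λ² - 5λ + 7 = 0  ⇒  λ = (5 ± √((-5)² - 4·(7)))/2 = (5 ± √(-3))/2
  = (5 + i√3)/2,  (5 - i√3)/2
Eigenvalues: (5 + i√3)/2, (5 - i√3)/2  (≈ 2.5 + 0.866i, 2.5 - 0.866i)
Has complex eigenvalues (not diagonalizable over ℝ).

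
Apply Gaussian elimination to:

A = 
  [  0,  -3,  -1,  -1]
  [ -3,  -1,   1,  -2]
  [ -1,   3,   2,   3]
Row operations:
Swap R1 ↔ R2
R3 → R3 - (1/3)·R1
R3 → R3 + (10/9)·R2

Resulting echelon form:
REF = 
  [  -3,   -1,    1,   -2]
  [   0,   -3,   -1,   -1]
  [   0,    0,  5/9, 23/9]

Rank = 3 (number of non-zero pivot rows).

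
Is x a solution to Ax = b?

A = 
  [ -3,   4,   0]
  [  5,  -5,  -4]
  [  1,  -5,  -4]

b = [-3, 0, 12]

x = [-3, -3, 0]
Yes

Ax = [-3, 0, 12] = b ✓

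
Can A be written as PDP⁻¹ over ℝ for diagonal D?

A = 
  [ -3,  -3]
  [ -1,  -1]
Yes

tr(A) = -4, det(A) = 0
Characteristic polynomial: λ² - tr(A)λ + det(A) = λ² + 4λ
λ² + 4λ = λ(λ + 4)
Eigenvalues: 0, -4
λ=-4: alg. mult. = 1, geom. mult. = 2 - rank(A - (-4)I) = 2 - 1 = 1
λ=0: alg. mult. = 1, geom. mult. = 2 - rank(A - (0)I) = 2 - 1 = 1
Sum of geometric multiplicities equals n, so A has n independent eigenvectors.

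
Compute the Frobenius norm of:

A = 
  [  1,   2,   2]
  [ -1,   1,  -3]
||A||_F = 4.472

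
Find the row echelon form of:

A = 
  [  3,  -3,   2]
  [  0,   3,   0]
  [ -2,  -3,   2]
Row operations:
R3 → R3 + (2/3)·R1
R3 → R3 + (5/3)·R2

Resulting echelon form:
REF = 
  [   3,   -3,    2]
  [   0,    3,    0]
  [   0,    0, 10/3]

Rank = 3 (number of non-zero pivot rows).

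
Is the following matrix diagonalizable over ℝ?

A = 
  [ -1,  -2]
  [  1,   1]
No

tr(A) = 0, det(A) = 1
Characteristic polynomial: λ² - tr(A)λ + det(A) = λ² + 1
λ² + 1 = 0  ⇒  λ = (0 ± √((0)² - 4·(1)))/2 = (0 ± √(-4))/2
  = i,  -i
Eigenvalues: i, -i  (≈ 0 + 1i, 0 - 1i)
Has complex eigenvalues (not diagonalizable over ℝ).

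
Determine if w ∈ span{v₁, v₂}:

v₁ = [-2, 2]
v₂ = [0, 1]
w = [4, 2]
Yes

Form the augmented matrix and row-reduce:
[v₁|v₂|w] = 
  [ -2,   0,   4]
  [  2,   1,   2]
R2 → R2 + (1)·R1
REF = 
  [ -2,   0,   4]
  [  0,   1,   6]

No row of the form [0 0 | nonzero], so the system is consistent. Back-substitution gives c₁ = -2, c₂ = 6: w = (-2)·v₁ + (6)·v₂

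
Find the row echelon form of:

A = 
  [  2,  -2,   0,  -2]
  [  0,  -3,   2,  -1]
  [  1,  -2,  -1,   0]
Row operations:
R3 → R3 - (1/2)·R1
R3 → R3 - (1/3)·R2

Resulting echelon form:
REF = 
  [   2,   -2,    0,   -2]
  [   0,   -3,    2,   -1]
  [   0,    0, -5/3,  4/3]

Rank = 3 (number of non-zero pivot rows).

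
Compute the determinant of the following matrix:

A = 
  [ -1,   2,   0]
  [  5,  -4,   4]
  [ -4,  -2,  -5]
-10

Cofactor expansion along row 1:
det(A) = (-1)·((-4)(-5) - (4)(-2)) - (2)·((5)(-5) - (4)(-4)) + (0)·((5)(-2) - (-4)(-4))
  = (-1)(28) - (2)(-9) + (0)(-26)
  = -10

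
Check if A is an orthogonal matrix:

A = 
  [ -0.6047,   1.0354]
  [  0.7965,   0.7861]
No

AᵀA = 
  [  1.0001,   0]
  [  0,   1.6900]
≠ I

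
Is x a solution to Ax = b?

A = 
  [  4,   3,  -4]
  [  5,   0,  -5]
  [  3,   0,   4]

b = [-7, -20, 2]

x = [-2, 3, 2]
Yes

Ax = [-7, -20, 2] = b ✓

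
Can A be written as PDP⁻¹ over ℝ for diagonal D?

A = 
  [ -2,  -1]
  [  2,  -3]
No

tr(A) = -5, det(A) = 8
Characteristic polynomial: λ² - tr(A)λ + det(A) = λ² + 5λ + 8
λ² + 5λ + 8 = 0  ⇒  λ = (-5 ± √((5)² - 4·(8)))/2 = (-5 ± √(-7))/2
  = (-5 + i√7)/2,  (-5 - i√7)/2
Eigenvalues: (-5 + i√7)/2, (-5 - i√7)/2  (≈ -2.5 + 1.323i, -2.5 - 1.323i)
Has complex eigenvalues (not diagonalizable over ℝ).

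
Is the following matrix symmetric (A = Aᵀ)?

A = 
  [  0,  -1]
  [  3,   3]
No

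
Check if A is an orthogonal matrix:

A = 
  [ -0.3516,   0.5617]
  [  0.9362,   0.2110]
No

AᵀA = 
  [  1.0001,   0]
  [  0,   0.3600]
≠ I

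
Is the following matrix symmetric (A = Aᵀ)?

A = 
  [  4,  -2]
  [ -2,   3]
Yes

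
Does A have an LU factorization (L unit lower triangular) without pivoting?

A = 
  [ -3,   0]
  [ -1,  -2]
Yes.
A[1,1] = -3 ≠ 0, so Gaussian elimination proceeds without a row swap: multiplier ℓ₂₁ = (-1)/(-3) = 1/3, and U[2,2] = -2 - (1/3)(0) = -2.
L = 
  [  1,   0]
  [1/3,   1]
U = 
  [ -3,   0]
  [  0,  -2]
Check row 2 of LU: [(1/3)(-3), (1/3)(0) + (-2)] = [-1, -2] = row 2 of A ✓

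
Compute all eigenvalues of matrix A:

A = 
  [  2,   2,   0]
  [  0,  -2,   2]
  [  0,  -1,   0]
λ = 2, -1 + i, -1 - i  (≈ 2, -1 + 1i, -1 - 1i)

Characteristic polynomial: det(λI - A) = λ³ - 2λ - 4
Testing integer divisors of the constant term: p(2) = 0, so (λ - 2) is a factor:
p(λ) = (λ - 2)(λ² + 2λ + 2)
λ² + 2λ + 2 = 0  ⇒  λ = (-2 ± √((2)² - 4·(2)))/2 = (-2 ± √(-4))/2
  = -1 + i,  -1 - i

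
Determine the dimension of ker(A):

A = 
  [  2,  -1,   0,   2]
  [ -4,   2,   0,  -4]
nullity(A) = 3

Row reduce:
R2 → R2 + (2)·R1
REF = 
  [  2,  -1,   0,   2]
  [  0,   0,   0,   0]
Pivot columns: 1 → 1 pivot.
rank(A) = 1, so nullity(A) = 4 - 1 = 3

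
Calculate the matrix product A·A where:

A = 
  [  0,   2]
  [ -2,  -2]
A² = A·A:
A²[1,1] = (0)(0) + (2)(-2) = -4
A²[1,2] = (0)(2) + (2)(-2) = -4
A²[2,1] = (-2)(0) + (-2)(-2) = 4
A²[2,2] = (-2)(2) + (-2)(-2) = 0
A² = 
  [ -4,  -4]
  [  4,   0]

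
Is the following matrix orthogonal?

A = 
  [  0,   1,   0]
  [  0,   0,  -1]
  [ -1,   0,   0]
Yes

AᵀA = 
  [  1,   0,   0]
  [  0,   1,   0]
  [  0,   0,   1]
= I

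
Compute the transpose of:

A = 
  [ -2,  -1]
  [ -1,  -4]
Aᵀ = 
  [ -2,  -1]
  [ -1,  -4]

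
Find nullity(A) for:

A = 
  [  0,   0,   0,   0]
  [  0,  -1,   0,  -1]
nullity(A) = 3

Row reduce:
Swap R1 ↔ R2
REF = 
  [  0,  -1,   0,  -1]
  [  0,   0,   0,   0]
Pivot columns: 2 → 1 pivot.
rank(A) = 1, so nullity(A) = 4 - 1 = 3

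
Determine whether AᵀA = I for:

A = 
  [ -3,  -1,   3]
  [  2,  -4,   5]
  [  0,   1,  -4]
No

AᵀA = 
  [ 13,  -5,   1]
  [ -5,  18, -27]
  [  1, -27,  50]
≠ I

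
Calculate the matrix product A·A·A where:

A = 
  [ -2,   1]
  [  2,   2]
A² = A·A:
A²[1,1] = (-2)(-2) + (1)(2) = 6
A²[1,2] = (-2)(1) + (1)(2) = 0
A²[2,1] = (2)(-2) + (2)(2) = 0
A²[2,2] = (2)(1) + (2)(2) = 6
A² = 
  [  6,   0]
  [  0,   6]

A^3 = A^2·A:
A^3[1,1] = (6)(-2) + (0)(2) = -12
A^3[1,2] = (6)(1) + (0)(2) = 6
A^3[2,1] = (0)(-2) + (6)(2) = 12
A^3[2,2] = (0)(1) + (6)(2) = 12
A^3 = 
  [-12,   6]
  [ 12,  12]

Therefore
A^3 = 
  [-12,   6]
  [ 12,  12]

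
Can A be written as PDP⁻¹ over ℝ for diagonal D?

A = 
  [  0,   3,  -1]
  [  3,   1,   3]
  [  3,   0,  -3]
No

Characteristic polynomial: det(λI - A) = λ³ + 2λ² - 9λ - 57
By the rational root theorem any rational root is an integer dividing 57; none of those is a root, so p(λ) has no rational roots and hence (being an irreducible cubic) no repeated roots.
Discriminant of the cubic: Δ = -64191
Δ < 0 ⇒ one real eigenvalue and a complex-conjugate pair: λ ≈ 3.945, -2.972 + 2.37i, -2.972 - 2.37i
Has complex eigenvalues (not diagonalizable over ℝ).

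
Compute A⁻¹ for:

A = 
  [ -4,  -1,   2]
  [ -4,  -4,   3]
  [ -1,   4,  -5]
det(A) = (-4)·((-4)(-5) - (3)(4)) - (-1)·((-4)(-5) - (3)(-1)) + (2)·((-4)(4) - (-4)(-1))
  = (-4)(8) - (-1)(23) + (2)(-20)
  = -49
det(A) = -49 ≠ 0, so A is invertible.

Cofactors Cᵢⱼ = (-1)ⁱ⁺ʲ·Mᵢⱼ:
C = 
  [  8, -23, -20]
  [  3,  22,  17]
  [  5,   4,  12]

adj(A) = Cᵀ:
adj(A) = 
  [  8,   3,   5]
  [-23,  22,   4]
  [-20,  17,  12]

A⁻¹ = (-1/49) · adj(A):
A⁻¹ = 
  [ -8/49,  -3/49,  -5/49]
  [ 23/49, -22/49,  -4/49]
  [ 20/49, -17/49, -12/49]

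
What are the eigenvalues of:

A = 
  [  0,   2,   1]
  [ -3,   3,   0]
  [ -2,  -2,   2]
λ = 3, 1 + i√7, 1 - i√7  (≈ 3, 1 + 2.646i, 1 - 2.646i)

Characteristic polynomial: det(λI - A) = λ³ - 5λ² + 14λ - 24
Testing integer divisors of the constant term: p(3) = 0, so (λ - 3) is a factor:
p(λ) = (λ - 3)(λ² - 2λ + 8)
λ² - 2λ + 8 = 0  ⇒  λ = (2 ± √((-2)² - 4·(8)))/2 = (2 ± √(-28))/2
  = 1 + i√7,  1 - i√7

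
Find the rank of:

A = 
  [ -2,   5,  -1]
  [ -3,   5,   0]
rank(A) = 2

Row reduce:
R2 → R2 - (3/2)·R1
REF = 
  [  -2,    5,   -1]
  [   0, -5/2,  3/2]
Pivot columns: 1, 2 → 2 pivots.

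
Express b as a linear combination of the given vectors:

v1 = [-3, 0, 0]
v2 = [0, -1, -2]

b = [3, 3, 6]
c1 = -1, c2 = -3

b = -1·v1 + -3·v2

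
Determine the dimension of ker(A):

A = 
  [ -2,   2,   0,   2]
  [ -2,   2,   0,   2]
nullity(A) = 3

Row reduce:
R2 → R2 - (1)·R1
REF = 
  [ -2,   2,   0,   2]
  [  0,   0,   0,   0]
Pivot columns: 1 → 1 pivot.
rank(A) = 1, so nullity(A) = 4 - 1 = 3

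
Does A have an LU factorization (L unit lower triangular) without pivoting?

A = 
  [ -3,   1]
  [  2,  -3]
Yes.
A[1,1] = -3 ≠ 0, so Gaussian elimination proceeds without a row swap: multiplier ℓ₂₁ = (2)/(-3) = -2/3, and U[2,2] = -3 - (-2/3)(1) = -7/3.
L = 
  [   1,    0]
  [-2/3,    1]
U = 
  [  -3,    1]
  [   0, -7/3]
Check row 2 of LU: [(-2/3)(-3), (-2/3)(1) + (-7/3)] = [2, -3] = row 2 of A ✓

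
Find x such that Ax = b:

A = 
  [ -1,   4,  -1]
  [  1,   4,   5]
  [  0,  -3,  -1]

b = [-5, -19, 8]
Row reduce the augmented matrix [A|b]:
R2 → R2 + (1)·R1
R3 → R3 + (3/8)·R2
REF = 
  [ -1,   4,  -1,  -5]
  [  0,   8,   4, -24]
  [  0,   0, 1/2,  -1]

Back-substitution:
x₃ = (-1) / (1/2) = -2
x₂ = (-24 - (4)(-2)) / 8 = -2
x₁ = (-5 - (4)(-2) - (-1)(-2)) / (-1) = -1

x = [-1, -2, -2]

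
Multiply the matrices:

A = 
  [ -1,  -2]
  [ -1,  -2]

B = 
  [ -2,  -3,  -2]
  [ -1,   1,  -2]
A is 2×2 and B is 2×3, so AB is 2×3. Each entry is (row of A)·(column of B):
AB[1,1] = (-1)(-2) + (-2)(-1) = 4
AB[1,2] = (-1)(-3) + (-2)(1) = 1
AB[1,3] = (-1)(-2) + (-2)(-2) = 6
AB[2,1] = (-1)(-2) + (-2)(-1) = 4
AB[2,2] = (-1)(-3) + (-2)(1) = 1
AB[2,3] = (-1)(-2) + (-2)(-2) = 6

AB = 
  [  4,   1,   6]
  [  4,   1,   6]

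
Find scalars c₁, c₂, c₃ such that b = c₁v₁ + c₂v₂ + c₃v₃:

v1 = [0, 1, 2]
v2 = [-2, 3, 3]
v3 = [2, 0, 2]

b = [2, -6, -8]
c1 = 0, c2 = -2, c3 = -1

b = 0·v1 + -2·v2 + -1·v3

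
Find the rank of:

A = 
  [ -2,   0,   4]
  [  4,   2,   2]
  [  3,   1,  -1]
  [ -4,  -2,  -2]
Row reduce:
R2 → R2 + (2)·R1
R3 → R3 + (3/2)·R1
R4 → R4 - (2)·R1
R3 → R3 - (1/2)·R2
R4 → R4 + (1)·R2
REF = 
  [ -2,   0,   4]
  [  0,   2,  10]
  [  0,   0,   0]
  [  0,   0,   0]
Pivot columns: 1, 2 → 2 pivots.

rank(A) = 2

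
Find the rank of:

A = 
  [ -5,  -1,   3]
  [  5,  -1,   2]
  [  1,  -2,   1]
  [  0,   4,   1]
rank(A) = 3

Row reduce:
R2 → R2 + (1)·R1
R3 → R3 + (1/5)·R1
R3 → R3 - (11/10)·R2
R4 → R4 + (2)·R2
R4 → R4 + (110/39)·R3
REF = 
  [    -5,     -1,      3]
  [     0,     -2,      5]
  [     0,      0, -39/10]
  [     0,      0,      0]
Pivot columns: 1, 2, 3 → 3 pivots.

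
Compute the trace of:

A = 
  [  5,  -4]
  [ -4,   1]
6

tr(A) = 5 + 1 = 6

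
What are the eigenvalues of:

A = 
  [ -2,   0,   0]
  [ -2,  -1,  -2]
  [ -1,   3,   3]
Characteristic polynomial: det(λI - A) = λ³ - λ + 6
Testing integer divisors of the constant term: p(-2) = 0, so (λ + 2) is a factor:
p(λ) = (λ + 2)(λ² - 2λ + 3)
λ² - 2λ + 3 = 0  ⇒  λ = (2 ± √((-2)² - 4·(3)))/2 = (2 ± √(-8))/2
  = 1 + i√2,  1 - i√2

λ = -2, 1 + i√2, 1 - i√2  (≈ -2, 1 + 1.414i, 1 - 1.414i)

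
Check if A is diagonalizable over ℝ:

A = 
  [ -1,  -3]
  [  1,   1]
No

tr(A) = 0, det(A) = 2
Characteristic polynomial: λ² - tr(A)λ + det(A) = λ² + 2
λ² + 2 = 0  ⇒  λ = (0 ± √((0)² - 4·(2)))/2 = (0 ± √(-8))/2
  = i√2,  -i√2
Eigenvalues: i√2, -i√2  (≈ 0 + 1.414i, 0 - 1.414i)
Has complex eigenvalues (not diagonalizable over ℝ).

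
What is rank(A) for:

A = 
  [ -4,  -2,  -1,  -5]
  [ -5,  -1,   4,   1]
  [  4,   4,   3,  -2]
Row reduce:
R2 → R2 - (5/4)·R1
R3 → R3 + (1)·R1
R3 → R3 - (4/3)·R2
REF = 
  [   -4,    -2,    -1,    -5]
  [    0,   3/2,  21/4,  29/4]
  [    0,     0,    -5, -50/3]
Pivot columns: 1, 2, 3 → 3 pivots.

rank(A) = 3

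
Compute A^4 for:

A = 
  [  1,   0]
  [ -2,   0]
A^4 = 
  [  1,   0]
  [ -2,   0]

A² = A·A:
A²[1,1] = (1)(1) + (0)(-2) = 1
A²[1,2] = (1)(0) + (0)(0) = 0
A²[2,1] = (-2)(1) + (0)(-2) = -2
A²[2,2] = (-2)(0) + (0)(0) = 0
A² = 
  [  1,   0]
  [ -2,   0]

A^3 = A^2·A:
A^3[1,1] = (1)(1) + (0)(-2) = 1
A^3[1,2] = (1)(0) + (0)(0) = 0
A^3[2,1] = (-2)(1) + (0)(-2) = -2
A^3[2,2] = (-2)(0) + (0)(0) = 0
A^3 = 
  [  1,   0]
  [ -2,   0]

A^4 = A^3·A:
A^4[1,1] = (1)(1) + (0)(-2) = 1
A^4[1,2] = (1)(0) + (0)(0) = 0
A^4[2,1] = (-2)(1) + (0)(-2) = -2
A^4[2,2] = (-2)(0) + (0)(0) = 0
A^4 = 
  [  1,   0]
  [ -2,   0]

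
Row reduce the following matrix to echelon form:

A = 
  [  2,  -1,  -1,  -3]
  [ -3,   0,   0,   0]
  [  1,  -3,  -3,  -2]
Row operations:
R2 → R2 + (3/2)·R1
R3 → R3 - (1/2)·R1
R3 → R3 - (5/3)·R2

Resulting echelon form:
REF = 
  [   2,   -1,   -1,   -3]
  [   0, -3/2, -3/2, -9/2]
  [   0,    0,    0,    7]

Rank = 3 (number of non-zero pivot rows).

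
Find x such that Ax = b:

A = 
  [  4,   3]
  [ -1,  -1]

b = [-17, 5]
Row reduce the augmented matrix [A|b]:
R2 → R2 + (1/4)·R1
REF = 
  [   4,    3,  -17]
  [   0, -1/4,  3/4]

Back-substitution:
x₂ = (3/4) / (-1/4) = -3
x₁ = (-17 - (3)(-3)) / 4 = -2

x = [-2, -3]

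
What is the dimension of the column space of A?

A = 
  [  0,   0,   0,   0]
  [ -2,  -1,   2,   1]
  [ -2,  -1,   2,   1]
Row reduce:
Swap R1 ↔ R2
R3 → R3 - (1)·R1
REF = 
  [ -2,  -1,   2,   1]
  [  0,   0,   0,   0]
  [  0,   0,   0,   0]
Pivot columns: 1 → 1 pivot.
dim(Col(A)) = number of pivot columns = 1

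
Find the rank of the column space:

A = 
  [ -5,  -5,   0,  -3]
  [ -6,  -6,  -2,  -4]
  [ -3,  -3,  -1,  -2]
Row reduce:
R2 → R2 - (6/5)·R1
R3 → R3 - (3/5)·R1
R3 → R3 - (1/2)·R2
REF = 
  [  -5,   -5,    0,   -3]
  [   0,    0,   -2, -2/5]
  [   0,    0,    0,    0]
Pivot columns: 1, 3 → 2 pivots.
dim(Col(A)) = number of pivot columns = 2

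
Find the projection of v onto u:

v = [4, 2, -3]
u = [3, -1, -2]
v·u = (4)(3) + (2)(-1) + (-3)(-2) = 16
u·u = (3)² + (-1)² + (-2)² = 14
proj_u(v) = (v·u / u·u) × u = (16/14) × u = (8/7) × u

proj_u(v) = [24/7, -8/7, -16/7]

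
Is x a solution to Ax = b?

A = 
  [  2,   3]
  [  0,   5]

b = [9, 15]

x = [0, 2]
No

Ax = [6, 10] ≠ b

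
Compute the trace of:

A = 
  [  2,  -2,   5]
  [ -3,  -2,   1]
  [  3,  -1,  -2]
-2

tr(A) = 2 + -2 + -2 = -2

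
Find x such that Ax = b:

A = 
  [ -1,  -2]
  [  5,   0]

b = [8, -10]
x = [-2, -3]

Row reduce the augmented matrix [A|b]:
R2 → R2 + (5)·R1
REF = 
  [ -1,  -2,   8]
  [  0, -10,  30]

Back-substitution:
x₂ = 30 / (-10) = -3
x₁ = (8 - (-2)(-3)) / (-1) = -2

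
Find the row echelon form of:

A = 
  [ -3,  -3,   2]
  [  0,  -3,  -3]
Row operations:
No row operations needed (already in echelon form).

Resulting echelon form:
REF = 
  [ -3,  -3,   2]
  [  0,  -3,  -3]

Rank = 2 (number of non-zero pivot rows).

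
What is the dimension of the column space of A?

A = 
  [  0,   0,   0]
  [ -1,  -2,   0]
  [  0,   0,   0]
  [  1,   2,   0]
dim(Col(A)) = 1

Row reduce:
Swap R1 ↔ R2
R4 → R4 + (1)·R1
REF = 
  [ -1,  -2,   0]
  [  0,   0,   0]
  [  0,   0,   0]
  [  0,   0,   0]
Pivot columns: 1 → 1 pivot.
dim(Col(A)) = number of pivot columns = 1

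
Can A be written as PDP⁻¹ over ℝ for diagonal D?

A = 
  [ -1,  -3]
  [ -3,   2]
Yes

tr(A) = 1, det(A) = -11
Characteristic polynomial: λ² - tr(A)λ + det(A) = λ² - λ - 11
λ² - λ - 11 = 0  ⇒  λ = (1 ± √((-1)² - 4·(-11)))/2 = (1 ± √(45))/2
  = (1 + 3√5)/2,  (1 - 3√5)/2
Eigenvalues: (1 + 3√5)/2, (1 - 3√5)/2  (≈ 3.854, -2.854)
The two irrational eigenvalues are distinct (simple), so each has alg. mult. = geom. mult. = 1.
Sum of geometric multiplicities equals n, so A has n independent eigenvectors.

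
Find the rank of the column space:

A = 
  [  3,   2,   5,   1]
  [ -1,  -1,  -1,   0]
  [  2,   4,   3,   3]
dim(Col(A)) = 3

Row reduce:
R2 → R2 + (1/3)·R1
R3 → R3 - (2/3)·R1
R3 → R3 + (8)·R2
REF = 
  [   3,    2,    5,    1]
  [   0, -1/3,  2/3,  1/3]
  [   0,    0,    5,    5]
Pivot columns: 1, 2, 3 → 3 pivots.
dim(Col(A)) = number of pivot columns = 3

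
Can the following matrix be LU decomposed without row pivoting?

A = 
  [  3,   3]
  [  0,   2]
Yes.
A[1,1] = 3 ≠ 0, so Gaussian elimination proceeds without a row swap: multiplier ℓ₂₁ = (0)/(3) = 0, and U[2,2] = 2 - (0)(3) = 2.
L = 
  [  1,   0]
  [  0,   1]
U = 
  [  3,   3]
  [  0,   2]
Check row 2 of LU: [(0)(3), (0)(3) + 2] = [0, 2] = row 2 of A ✓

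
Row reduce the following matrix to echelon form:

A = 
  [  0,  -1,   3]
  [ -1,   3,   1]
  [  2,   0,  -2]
Row operations:
Swap R1 ↔ R2
R3 → R3 + (2)·R1
R3 → R3 + (6)·R2

Resulting echelon form:
REF = 
  [ -1,   3,   1]
  [  0,  -1,   3]
  [  0,   0,  18]

Rank = 3 (number of non-zero pivot rows).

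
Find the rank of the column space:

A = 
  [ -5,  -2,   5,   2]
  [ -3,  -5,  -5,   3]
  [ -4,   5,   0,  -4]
Row reduce:
R2 → R2 - (3/5)·R1
R3 → R3 - (4/5)·R1
R3 → R3 + (33/19)·R2
REF = 
  [     -5,      -2,       5,       2]
  [      0,   -19/5,      -8,     9/5]
  [      0,       0, -340/19,  -47/19]
Pivot columns: 1, 2, 3 → 3 pivots.
dim(Col(A)) = number of pivot columns = 3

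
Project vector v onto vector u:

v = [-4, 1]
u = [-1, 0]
proj_u(v) = [-4, 0]

v·u = (-4)(-1) + (1)(0) = 4
u·u = (-1)² + (0)² = 1
proj_u(v) = (v·u / u·u) × u = (4/1) × u = (4) × u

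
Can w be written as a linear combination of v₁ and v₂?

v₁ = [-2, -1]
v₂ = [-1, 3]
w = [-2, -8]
Yes

Form the augmented matrix and row-reduce:
[v₁|v₂|w] = 
  [ -2,  -1,  -2]
  [ -1,   3,  -8]
R2 → R2 - (1/2)·R1
REF = 
  [ -2,  -1,  -2]
  [  0, 7/2,  -7]

No row of the form [0 0 | nonzero], so the system is consistent. Back-substitution gives c₁ = 2, c₂ = -2: w = (2)·v₁ + (-2)·v₂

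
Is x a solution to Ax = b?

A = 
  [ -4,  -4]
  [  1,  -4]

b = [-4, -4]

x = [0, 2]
No

Ax = [-8, -8] ≠ b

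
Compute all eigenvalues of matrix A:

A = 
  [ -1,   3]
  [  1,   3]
tr(A) = 2, det(A) = -6
Characteristic polynomial: λ² - tr(A)λ + det(A) = λ² - 2λ - 6
λ² - 2λ - 6 = 0  ⇒  λ = (2 ± √((-2)² - 4·(-6)))/2 = (2 ± √(28))/2
  = 1 + √7,  1 - √7

λ = 1 + √7, 1 - √7  (≈ 3.646, -1.646)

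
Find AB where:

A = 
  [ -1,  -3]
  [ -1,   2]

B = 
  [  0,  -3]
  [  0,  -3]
AB = 
  [  0,  12]
  [  0,  -3]

A is 2×2 and B is 2×2, so AB is 2×2. Each entry is (row of A)·(column of B):
AB[1,1] = (-1)(0) + (-3)(0) = 0
AB[1,2] = (-1)(-3) + (-3)(-3) = 12
AB[2,1] = (-1)(0) + (2)(0) = 0
AB[2,2] = (-1)(-3) + (2)(-3) = -3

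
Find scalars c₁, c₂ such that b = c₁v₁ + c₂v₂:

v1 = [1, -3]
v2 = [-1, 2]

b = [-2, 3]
c1 = 1, c2 = 3

b = 1·v1 + 3·v2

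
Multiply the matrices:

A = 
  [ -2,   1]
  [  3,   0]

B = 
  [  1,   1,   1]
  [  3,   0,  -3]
A is 2×2 and B is 2×3, so AB is 2×3. Each entry is (row of A)·(column of B):
AB[1,1] = (-2)(1) + (1)(3) = 1
AB[1,2] = (-2)(1) + (1)(0) = -2
AB[1,3] = (-2)(1) + (1)(-3) = -5
AB[2,1] = (3)(1) + (0)(3) = 3
AB[2,2] = (3)(1) + (0)(0) = 3
AB[2,3] = (3)(1) + (0)(-3) = 3

AB = 
  [  1,  -2,  -5]
  [  3,   3,   3]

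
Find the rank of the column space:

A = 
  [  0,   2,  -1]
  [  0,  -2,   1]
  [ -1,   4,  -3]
dim(Col(A)) = 2

Row reduce:
Swap R1 ↔ R3
R3 → R3 + (1)·R2
REF = 
  [ -1,   4,  -3]
  [  0,  -2,   1]
  [  0,   0,   0]
Pivot columns: 1, 2 → 2 pivots.
dim(Col(A)) = number of pivot columns = 2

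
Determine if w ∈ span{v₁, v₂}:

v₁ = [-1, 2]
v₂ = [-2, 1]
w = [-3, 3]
Yes

Form the augmented matrix and row-reduce:
[v₁|v₂|w] = 
  [ -1,  -2,  -3]
  [  2,   1,   3]
R2 → R2 + (2)·R1
REF = 
  [ -1,  -2,  -3]
  [  0,  -3,  -3]

No row of the form [0 0 | nonzero], so the system is consistent. Back-substitution gives c₁ = 1, c₂ = 1: w = (1)·v₁ + (1)·v₂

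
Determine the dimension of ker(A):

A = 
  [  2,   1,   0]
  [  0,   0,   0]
nullity(A) = 2

Row reduce:
(no row operations needed)
REF = 
  [  2,   1,   0]
  [  0,   0,   0]
Pivot columns: 1 → 1 pivot.
rank(A) = 1, so nullity(A) = 3 - 1 = 2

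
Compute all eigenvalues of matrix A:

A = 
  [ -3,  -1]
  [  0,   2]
λ = 2, -3

tr(A) = -1, det(A) = -6
Characteristic polynomial: λ² - tr(A)λ + det(A) = λ² + λ - 6
λ² + λ - 6 = (λ + 3)(λ - 2)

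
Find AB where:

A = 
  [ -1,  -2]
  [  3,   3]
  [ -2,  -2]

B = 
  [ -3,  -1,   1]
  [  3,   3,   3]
AB = 
  [ -3,  -5,  -7]
  [  0,   6,  12]
  [  0,  -4,  -8]

A is 3×2 and B is 2×3, so AB is 3×3. Each entry is (row of A)·(column of B):
AB[1,1] = (-1)(-3) + (-2)(3) = -3
AB[1,2] = (-1)(-1) + (-2)(3) = -5
AB[1,3] = (-1)(1) + (-2)(3) = -7
AB[2,1] = (3)(-3) + (3)(3) = 0
AB[2,2] = (3)(-1) + (3)(3) = 6
AB[2,3] = (3)(1) + (3)(3) = 12
AB[3,1] = (-2)(-3) + (-2)(3) = 0
AB[3,2] = (-2)(-1) + (-2)(3) = -4
AB[3,3] = (-2)(1) + (-2)(3) = -8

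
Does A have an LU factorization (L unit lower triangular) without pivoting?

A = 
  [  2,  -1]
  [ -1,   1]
Yes.
A[1,1] = 2 ≠ 0, so Gaussian elimination proceeds without a row swap: multiplier ℓ₂₁ = (-1)/(2) = -1/2, and U[2,2] = 1 - (-1/2)(-1) = 1/2.
L = 
  [   1,    0]
  [-1/2,    1]
U = 
  [  2,  -1]
  [  0, 1/2]
Check row 2 of LU: [(-1/2)(2), (-1/2)(-1) + (1/2)] = [-1, 1] = row 2 of A ✓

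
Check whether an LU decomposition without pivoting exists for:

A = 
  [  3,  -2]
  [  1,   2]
Yes.
A[1,1] = 3 ≠ 0, so Gaussian elimination proceeds without a row swap: multiplier ℓ₂₁ = (1)/(3) = 1/3, and U[2,2] = 2 - (1/3)(-2) = 8/3.
L = 
  [  1,   0]
  [1/3,   1]
U = 
  [  3,  -2]
  [  0, 8/3]
Check row 2 of LU: [(1/3)(3), (1/3)(-2) + (8/3)] = [1, 2] = row 2 of A ✓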